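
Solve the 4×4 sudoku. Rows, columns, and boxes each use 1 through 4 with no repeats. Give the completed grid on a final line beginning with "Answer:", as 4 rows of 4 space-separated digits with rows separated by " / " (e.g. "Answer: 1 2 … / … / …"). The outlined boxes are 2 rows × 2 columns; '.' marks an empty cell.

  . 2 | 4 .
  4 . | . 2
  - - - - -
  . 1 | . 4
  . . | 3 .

Step 1. [r3c1∈{2,3}] in row 3, 3 fits only at r3c1, so r3c1=3.
Step 2. [r2c3∈{1}] r2c3's peers cover all but 1 ⇒ r2c3=1.
Step 3. [r2c2∈{3}] nothing but 3 survives at r2c2 ⇒ r2c2=3.
Step 4. [r4c4∈{1}] r4c4's peers cover all but 1, so r4c4=1.
Step 5. [r3c3∈{2}] r3c3's peers cover all but 2, so r3c3=2.
Step 6. [r4c1∈{2}] r4c1 is down to just 2, so r4c1=2.
Step 7. [r4c2∈{4}] only 4 remains possible at r4c2. So r4c2=4.
Step 8. [r1c1∈{1}] only 1 remains possible at r1c1. So r1c1=1.
Step 9. [r1c4∈{3}] only 3 remains possible at r1c4. So r1c4=3.

Answer: 1 2 4 3 / 4 3 1 2 / 3 1 2 4 / 2 4 3 1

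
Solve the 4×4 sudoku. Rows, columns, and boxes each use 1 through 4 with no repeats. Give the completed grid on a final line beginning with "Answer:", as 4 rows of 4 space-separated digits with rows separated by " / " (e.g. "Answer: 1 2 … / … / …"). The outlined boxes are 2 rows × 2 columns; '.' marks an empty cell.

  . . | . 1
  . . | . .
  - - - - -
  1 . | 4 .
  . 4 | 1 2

Step 1. [r3c2∈{2,3}] in row 3, 2 fits only at r3c2, so r3c2=2.
Step 2. [r1c2∈{3}] r1c2 has the single candidate 3. So r1c2=3.
Step 3. [r1c1∈{2,4}] 4 has one home in row 1: r1c1 ⇒ r1c1=4.
Step 4. [r2c3∈{2,3}] 3 has one home in col 3: r2c3. So r2c3=3.
Step 5. [r2c2∈{1}] r2c2 has the single candidate 1. So r2c2=1.
Step 6. [r2c4∈{4}] r2c4 is down to just 4 ⇒ r2c4=4.
Step 7. [r1c3∈{2}] r1c3 is down to just 2, so r1c3=2.
Step 8. [r3c4∈{3}] r3c4 is down to just 3. So r3c4=3.
Step 9. [r2c1∈{2}] only 2 remains possible at r2c1, so r2c1=2.
Step 10. [r4c1∈{3}] only 3 remains possible at r4c1, so r4c1=3.

Answer: 4 3 2 1 / 2 1 3 4 / 1 2 4 3 / 3 4 1 2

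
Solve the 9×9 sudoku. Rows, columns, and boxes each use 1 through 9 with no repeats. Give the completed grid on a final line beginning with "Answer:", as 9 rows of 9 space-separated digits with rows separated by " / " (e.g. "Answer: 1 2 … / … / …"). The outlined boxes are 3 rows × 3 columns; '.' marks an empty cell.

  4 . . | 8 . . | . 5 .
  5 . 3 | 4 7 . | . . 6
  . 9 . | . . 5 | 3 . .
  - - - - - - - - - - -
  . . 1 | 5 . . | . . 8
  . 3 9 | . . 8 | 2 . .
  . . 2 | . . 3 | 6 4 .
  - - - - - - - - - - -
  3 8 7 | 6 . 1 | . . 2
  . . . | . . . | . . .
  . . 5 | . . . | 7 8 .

Step 1. [r7c8∈{9}] r7c8 is down to just 9, so r7c8=9.
Step 2. [r8c3∈{4,6}] across col 3, 4 lands solely at r8c3, so r8c3=4.
Step 3. [r5c5∈{1,4,6}] 4 has one home in row 5: r5c5. So r5c5=4.
Step 4. [r5c1∈{6,7}] row 5 places 6 nowhere but r5c1, so r5c1=6.
Step 5. [r4c1∈{7}] r4c1 is down to just 7. So r4c1=7.
Step 6. [r1c5∈{1,2,3,6,9}] 3 has one home in row 1: r1c5. So r1c5=3.
Step 7. [r4c7∈{9}] nothing but 9 survives at r4c7, so r4c7=9.
Step 8. [r1c7∈{1}] r1c7 is down to just 1. So r1c7=1.
Step 9. [r5c9∈{1,5,7}] row 5 places 5 nowhere but r5c9, so r5c9=5.
Step 10. [r2c2∈{1,2}] 1 has one home in row 2: r2c2 ⇒ r2c2=1.
Step 11. [r2c6∈{2,9}] r2c6 is the only open cell in row 2 admitting 9. So r2c6=9.
Step 12. [r8c5∈{2,5,8,9}] r8c5 is the only open cell in row 8 admitting 8, so r8c5=8.
Step 13. [r9c2∈{2,6}] r9c2 is the only open cell in row 9 admitting 6. So r9c2=6.
Step 14. [r8c2∈{2}] r8c2's peers cover all but 2, so r8c2=2.
Step 15. [r1c6∈{2,6}] r1c6 is the only open cell in row 1 admitting 2. So r1c6=2.
Step 16. [r3c5∈{1,6}] across box 2, 6 lands solely at r3c5. So r3c5=6.
Step 17. [r6c5∈{1,9}] col 5 places 1 nowhere but r6c5, so r6c5=1.
Step 18. [r6c9∈{7}] only 7 remains possible at r6c9, so r6c9=7.
Step 19. [r9c5∈{2,9}] 9 has one home in col 5: r9c5. So r9c5=9.
Step 20. [r3c1∈{2,8}] in col 1, 2 fits only at r3c1, so r3c1=2.
Step 21. [r9c1∈{1}] nothing but 1 survives at r9c1. So r9c1=1.
Step 22. [r8c8∈{1,3,6}] row 8 places 6 nowhere but r8c8, so r8c8=6.
Step 23. [r7c7∈{4,5}] across row 7, 4 lands solely at r7c7 ⇒ r7c7=4.
Step 24. [r9c9∈{3}] r9c9's peers cover all but 3, so r9c9=3.
Step 25. [r8c4∈{3,7}] across row 8, 3 lands solely at r8c4, so r8c4=3.
Step 26. [r6c2∈{5}] r6c2's peers cover all but 5, so r6c2=5.
Step 27. [r3c3∈{8}] nothing but 8 survives at r3c3, so r3c3=8.
Step 28. [r8c6∈{7}] r8c6 is down to just 7 ⇒ r8c6=7.
Step 29. [r1c2∈{7}] r1c2's peers cover all but 7 ⇒ r1c2=7.
Step 30. [r3c4∈{1}] r3c4 is down to just 1 ⇒ r3c4=1.
Step 31. [r3c8∈{7}] nothing but 7 survives at r3c8 ⇒ r3c8=7.
Step 32. [r5c4∈{7}] r5c4 is down to just 7 ⇒ r5c4=7.
Step 33. [r2c8∈{2}] r2c8 is down to just 2 ⇒ r2c8=2.
Step 34. [r3c9∈{4}] r3c9 has the single candidate 4 ⇒ r3c9=4.
Step 35. [r8c1∈{9}] r8c1 has the single candidate 9, so r8c1=9.
Step 36. [r6c1∈{8}] nothing but 8 survives at r6c1, so r6c1=8.
Step 37. [r9c4∈{2}] nothing but 2 survives at r9c4 ⇒ r9c4=2.
Step 38. [r9c6∈{4}] r9c6's peers cover all but 4, so r9c6=4.
Step 39. [r6c4∈{9}] r6c4's peers cover all but 9 ⇒ r6c4=9.
Step 40. [r4c5∈{2}] r4c5 is down to just 2, so r4c5=2.
Step 41. [r4c2∈{4}] nothing but 4 survives at r4c2. So r4c2=4.
Step 42. [r1c9∈{9}] r1c9 has the single candidate 9. So r1c9=9.
Step 43. [r8c7∈{5}] only 5 remains possible at r8c7 ⇒ r8c7=5.
Step 44. [r7c5∈{5}] nothing but 5 survives at r7c5. So r7c5=5.
Step 45. [r4c8∈{3}] r4c8's peers cover all but 3, so r4c8=3.
Step 46. [r1c3∈{6}] r1c3 is down to just 6, so r1c3=6.
Step 47. [r5c8∈{1}] only 1 remains possible at r5c8 ⇒ r5c8=1.
Step 48. [r2c7∈{8}] only 8 remains possible at r2c7. So r2c7=8.
Step 49. [r4c6∈{6}] r4c6's peers cover all but 6 ⇒ r4c6=6.
Step 50. [r8c9∈{1}] r8c9's peers cover all but 1 ⇒ r8c9=1.

Answer: 4 7 6 8 3 2 1 5 9 / 5 1 3 4 7 9 8 2 6 / 2 9 8 1 6 5 3 7 4 / 7 4 1 5 2 6 9 3 8 / 6 3 9 7 4 8 2 1 5 / 8 5 2 9 1 3 6 4 7 / 3 8 7 6 5 1 4 9 2 / 9 2 4 3 8 7 5 6 1 / 1 6 5 2 9 4 7 8 3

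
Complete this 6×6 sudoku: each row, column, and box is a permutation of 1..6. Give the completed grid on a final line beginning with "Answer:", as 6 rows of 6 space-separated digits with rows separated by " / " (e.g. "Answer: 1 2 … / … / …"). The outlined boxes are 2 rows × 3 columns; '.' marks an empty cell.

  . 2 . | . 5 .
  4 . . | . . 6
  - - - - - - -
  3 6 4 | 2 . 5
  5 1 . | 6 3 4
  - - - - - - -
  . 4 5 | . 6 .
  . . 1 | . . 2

Step 1. [r1c1∈{1,6}] in col 1, 1 fits only at r1c1, so r1c1=1.
Step 2. [r1c6∈{3}] r1c6 is down to just 3, so r1c6=3.
Step 3. [r2c4∈{1}] only 1 remains possible at r2c4, so r2c4=1.
Step 4. [r6c2∈{3}] r6c2's peers cover all but 3, so r6c2=3.
Step 5. [r6c5∈{4}] r6c5 is down to just 4, so r6c5=4.
Step 6. [r1c3∈{6}] r1c3's peers cover all but 6, so r1c3=6.
Step 7. [r2c5∈{2}] nothing but 2 survives at r2c5 ⇒ r2c5=2.
Step 8. [r5c4∈{3}] r5c4's peers cover all but 3, so r5c4=3.
Step 9. [r3c5∈{1}] nothing but 1 survives at r3c5, so r3c5=1.
Step 10. [r4c3∈{2}] r4c3's peers cover all but 2. So r4c3=2.
Step 11. [r2c2∈{5}] r2c2 has the single candidate 5, so r2c2=5.
Step 12. [r5c1∈{2}] r5c1 is down to just 2 ⇒ r5c1=2.
Step 13. [r5c6∈{1}] only 1 remains possible at r5c6 ⇒ r5c6=1.
Step 14. [r1c4∈{4}] nothing but 4 survives at r1c4. So r1c4=4.
Step 15. [r6c1∈{6}] r6c1 has the single candidate 6, so r6c1=6.
Step 16. [r6c4∈{5}] r6c4 has the single candidate 5, so r6c4=5.
Step 17. [r2c3∈{3}] only 3 remains possible at r2c3. So r2c3=3.

Answer: 1 2 6 4 5 3 / 4 5 3 1 2 6 / 3 6 4 2 1 5 / 5 1 2 6 3 4 / 2 4 5 3 6 1 / 6 3 1 5 4 2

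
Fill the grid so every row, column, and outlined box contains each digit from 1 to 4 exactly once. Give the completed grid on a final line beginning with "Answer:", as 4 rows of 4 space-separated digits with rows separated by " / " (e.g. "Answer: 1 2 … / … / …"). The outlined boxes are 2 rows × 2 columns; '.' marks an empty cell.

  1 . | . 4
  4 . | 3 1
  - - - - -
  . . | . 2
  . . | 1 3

Step 1. [r1c2∈{2,3}] 3 has one home in row 1: r1c2, so r1c2=3.
Step 2. [r4c2∈{2,4}] row 4 places 4 nowhere but r4c2 ⇒ r4c2=4.
Step 3. [r2c2∈{2}] r2c2's peers cover all but 2, so r2c2=2.
Step 4. [r3c3∈{4}] r3c3's peers cover all but 4 ⇒ r3c3=4.
Step 5. [r1c3∈{2}] r1c3's peers cover all but 2, so r1c3=2.
Step 6. [r3c2∈{1}] r3c2's peers cover all but 1, so r3c2=1.
Step 7. [r4c1∈{2}] r4c1 is down to just 2, so r4c1=2.
Step 8. [r3c1∈{3}] nothing but 3 survives at r3c1, so r3c1=3.

Answer: 1 3 2 4 / 4 2 3 1 / 3 1 4 2 / 2 4 1 3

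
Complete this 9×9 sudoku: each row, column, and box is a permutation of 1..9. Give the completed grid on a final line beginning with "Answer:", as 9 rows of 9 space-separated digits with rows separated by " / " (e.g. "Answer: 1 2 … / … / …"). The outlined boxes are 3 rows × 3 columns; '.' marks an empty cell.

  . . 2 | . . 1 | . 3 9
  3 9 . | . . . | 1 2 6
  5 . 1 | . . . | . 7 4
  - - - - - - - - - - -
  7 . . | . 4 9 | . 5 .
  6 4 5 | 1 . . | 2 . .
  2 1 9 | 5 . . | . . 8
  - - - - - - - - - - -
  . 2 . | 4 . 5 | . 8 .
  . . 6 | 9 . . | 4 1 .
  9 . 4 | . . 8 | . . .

Step 1. [r5c5∈{3,7,8}] r5c5 is the only open cell in row 5 admitting 8. So r5c5=8.
Step 2. [r9c5∈{1,2,3,6,7}] across row 9, 1 lands solely at r9c5. So r9c5=1.
Step 3. [r4c4∈{2,3,6}] in row 4, 2 fits only at r4c4, so r4c4=2.
Step 4. [r4c7∈{3,6}] in row 4, 6 fits only at r4c7, so r4c7=6.
Step 5. [r7c5∈{3,6,7}] in row 7, 6 fits only at r7c5. So r7c5=6.
Step 6. [r9c9∈{2,3,5,7}] across row 9, 2 lands solely at r9c9 ⇒ r9c9=2.
Step 7. [r8c9∈{3,5,7}] 5 has one home in col 9: r8c9. So r8c9=5.
Step 8. [r3c7∈{8}] only 8 remains possible at r3c7, so r3c7=8.
Step 9. [r3c2∈{6}] only 6 remains possible at r3c2, so r3c2=6.
Step 10. [r3c4∈{3}] r3c4's peers cover all but 3 ⇒ r3c4=3.
Step 11. [r9c4∈{7}] nothing but 7 survives at r9c4. So r9c4=7.
Step 12. [r8c2∈{3,7,8}] in row 8, 7 fits only at r8c2, so r8c2=7.
Step 13. [r1c2∈{8}] r1c2 is down to just 8, so r1c2=8.
Step 14. [r1c5∈{5,7}] across row 1, 7 lands solely at r1c5 ⇒ r1c5=7.
Step 15. [r6c5∈{3}] r6c5's peers cover all but 3. So r6c5=3.
Step 16. [r7c3∈{3}] r7c3 is down to just 3, so r7c3=3.
Step 17. [r6c7∈{7}] nothing but 7 survives at r6c7 ⇒ r6c7=7.
Step 18. [r8c5∈{2}] r8c5 is down to just 2 ⇒ r8c5=2.
Step 19. [r4c9∈{1,3}] row 4 places 1 nowhere but r4c9, so r4c9=1.
Step 20. [r2c5∈{5}] r2c5's peers cover all but 5, so r2c5=5.
Step 21. [r2c3∈{7}] r2c3 has the single candidate 7. So r2c3=7.
Step 22. [r8c6∈{3}] r8c6's peers cover all but 3, so r8c6=3.
Step 23. [r5c9∈{3}] nothing but 3 survives at r5c9. So r5c9=3.
Step 24. [r5c8∈{9}] r5c8's peers cover all but 9. So r5c8=9.
Step 25. [r9c2∈{5}] r9c2 has the single candidate 5, so r9c2=5.
Step 26. [r1c4∈{6}] r1c4 is down to just 6, so r1c4=6.
Step 27. [r5c6∈{7}] only 7 remains possible at r5c6, so r5c6=7.
Step 28. [r8c1∈{8}] r8c1's peers cover all but 8 ⇒ r8c1=8.
Step 29. [r9c8∈{6}] nothing but 6 survives at r9c8, so r9c8=6.
Step 30. [r3c5∈{9}] r3c5 is down to just 9. So r3c5=9.
Step 31. [r9c7∈{3}] r9c7's peers cover all but 3. So r9c7=3.
Step 32. [r7c1∈{1}] only 1 remains possible at r7c1 ⇒ r7c1=1.
Step 33. [r6c6∈{6}] r6c6's peers cover all but 6, so r6c6=6.
Step 34. [r7c7∈{9}] r7c7's peers cover all but 9, so r7c7=9.
Step 35. [r4c2∈{3}] nothing but 3 survives at r4c2 ⇒ r4c2=3.
Step 36. [r2c6∈{4}] r2c6's peers cover all but 4 ⇒ r2c6=4.
Step 37. [r4c3∈{8}] r4c3 is down to just 8 ⇒ r4c3=8.
Step 38. [r7c9∈{7}] r7c9's peers cover all but 7. So r7c9=7.
Step 39. [r2c4∈{8}] only 8 remains possible at r2c4, so r2c4=8.
Step 40. [r6c8∈{4}] r6c8 has the single candidate 4, so r6c8=4.
Step 41. [r1c1∈{4}] only 4 remains possible at r1c1 ⇒ r1c1=4.
Step 42. [r1c7∈{5}] r1c7 is down to just 5. So r1c7=5.
Step 43. [r3c6∈{2}] only 2 remains possible at r3c6 ⇒ r3c6=2.

Answer: 4 8 2 6 7 1 5 3 9 / 3 9 7 8 5 4 1 2 6 / 5 6 1 3 9 2 8 7 4 / 7 3 8 2 4 9 6 5 1 / 6 4 5 1 8 7 2 9 3 / 2 1 9 5 3 6 7 4 8 / 1 2 3 4 6 5 9 8 7 / 8 7 6 9 2 3 4 1 5 / 9 5 4 7 1 8 3 6 2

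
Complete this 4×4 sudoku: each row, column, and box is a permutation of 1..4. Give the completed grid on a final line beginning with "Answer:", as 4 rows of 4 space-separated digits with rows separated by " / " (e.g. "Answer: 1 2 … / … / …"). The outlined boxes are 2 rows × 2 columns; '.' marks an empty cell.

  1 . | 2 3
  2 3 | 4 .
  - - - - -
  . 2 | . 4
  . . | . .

Step 1. [r3c3∈{1,3}] 1 has one home in row 3: r3c3, so r3c3=1.
Step 2. [r4c1∈{3,4}] col 1 places 4 nowhere but r4c1 ⇒ r4c1=4.
Step 3. [r2c4∈{1}] only 1 remains possible at r2c4 ⇒ r2c4=1.
Step 4. [r4c3∈{3}] r4c3's peers cover all but 3, so r4c3=3.
Step 5. [r3c1∈{3}] r3c1 is down to just 3. So r3c1=3.
Step 6. [r4c2∈{1}] only 1 remains possible at r4c2 ⇒ r4c2=1.
Step 7. [r4c4∈{2}] r4c4's peers cover all but 2, so r4c4=2.
Step 8. [r1c2∈{4}] only 4 remains possible at r1c2, so r1c2=4.

Answer: 1 4 2 3 / 2 3 4 1 / 3 2 1 4 / 4 1 3 2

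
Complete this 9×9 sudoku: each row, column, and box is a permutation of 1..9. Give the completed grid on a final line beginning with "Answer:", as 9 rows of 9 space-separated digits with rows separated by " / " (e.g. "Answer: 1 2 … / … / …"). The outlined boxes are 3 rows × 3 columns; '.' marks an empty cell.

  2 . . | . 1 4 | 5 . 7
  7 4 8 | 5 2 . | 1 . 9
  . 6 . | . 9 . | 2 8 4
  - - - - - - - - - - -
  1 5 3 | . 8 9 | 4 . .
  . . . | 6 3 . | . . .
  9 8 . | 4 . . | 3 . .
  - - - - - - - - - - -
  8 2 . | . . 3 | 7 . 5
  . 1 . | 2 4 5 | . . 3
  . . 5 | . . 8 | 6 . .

Step 1. [r6c3∈{2,6,7}] 6 has one home in box 4: r6c3 ⇒ r6c3=6.
Step 2. [r4c4∈{7}] nothing but 7 survives at r4c4, so r4c4=7.
Step 3. [r5c3∈{2,4,7}] 2 has one home in col 3: r5c3, so r5c3=2.
Step 4. [r8c8∈{9}] only 9 remains possible at r8c8 ⇒ r8c8=9.
Step 5. [r6c8∈{1,2,5,7}] row 6 places 7 nowhere but r6c8, so r6c8=7.
Step 6. [r1c8∈{3,6}] across row 1, 6 lands solely at r1c8 ⇒ r1c8=6.
Step 7. [r5c6∈{1}] only 1 remains possible at r5c6 ⇒ r5c6=1.
Step 8. [r4c8∈{2}] r4c8 is down to just 2 ⇒ r4c8=2.
Step 9. [r7c3∈{4,9}] col 3 places 4 nowhere but r7c3. So r7c3=4.
Step 10. [r9c2∈{3,7,9}] 9 has one home in box 7: r9c2 ⇒ r9c2=9.
Step 11. [r7c8∈{1}] r7c8's peers cover all but 1, so r7c8=1.
Step 12. [r3c4∈{3}] r3c4's peers cover all but 3. So r3c4=3.
Step 13. [r5c7∈{8,9}] across row 5, 9 lands solely at r5c7. So r5c7=9.
Step 14. [r2c6∈{6}] r2c6's peers cover all but 6, so r2c6=6.
Step 15. [r9c4∈{1}] only 1 remains possible at r9c4, so r9c4=1.
Step 16. [r2c8∈{3}] r2c8's peers cover all but 3, so r2c8=3.
Step 17. [r7c4∈{9}] only 9 remains possible at r7c4. So r7c4=9.
Step 18. [r9c5∈{7}] only 7 remains possible at r9c5 ⇒ r9c5=7.
Step 19. [r1c4∈{8}] nothing but 8 survives at r1c4. So r1c4=8.
Step 20. [r3c3∈{1}] only 1 remains possible at r3c3. So r3c3=1.
Step 21. [r7c5∈{6}] nothing but 6 survives at r7c5 ⇒ r7c5=6.
Step 22. [r8c1∈{6}] r8c1 is down to just 6 ⇒ r8c1=6.
Step 23. [r5c2∈{7}] r5c2 is down to just 7, so r5c2=7.
Step 24. [r9c8∈{4}] r9c8 has the single candidate 4, so r9c8=4.
Step 25. [r3c1∈{5}] only 5 remains possible at r3c1 ⇒ r3c1=5.
Step 26. [r6c5∈{5}] r6c5 has the single candidate 5 ⇒ r6c5=5.
Step 27. [r5c8∈{5}] only 5 remains possible at r5c8 ⇒ r5c8=5.
Step 28. [r9c1∈{3}] r9c1's peers cover all but 3, so r9c1=3.
Step 29. [r1c3∈{9}] only 9 remains possible at r1c3. So r1c3=9.
Step 30. [r9c9∈{2}] only 2 remains possible at r9c9, so r9c9=2.
Step 31. [r8c7∈{8}] only 8 remains possible at r8c7, so r8c7=8.
Step 32. [r3c6∈{7}] r3c6 is down to just 7. So r3c6=7.
Step 33. [r8c3∈{7}] r8c3 has the single candidate 7 ⇒ r8c3=7.
Step 34. [r4c9∈{6}] only 6 remains possible at r4c9, so r4c9=6.
Step 35. [r5c1∈{4}] nothing but 4 survives at r5c1. So r5c1=4.
Step 36. [r5c9∈{8}] r5c9 has the single candidate 8. So r5c9=8.
Step 37. [r6c6∈{2}] r6c6 is down to just 2, so r6c6=2.
Step 38. [r6c9∈{1}] r6c9's peers cover all but 1. So r6c9=1.
Step 39. [r1c2∈{3}] only 3 remains possible at r1c2 ⇒ r1c2=3.

Answer: 2 3 9 8 1 4 5 6 7 / 7 4 8 5 2 6 1 3 9 / 5 6 1 3 9 7 2 8 4 / 1 5 3 7 8 9 4 2 6 / 4 7 2 6 3 1 9 5 8 / 9 8 6 4 5 2 3 7 1 / 8 2 4 9 6 3 7 1 5 / 6 1 7 2 4 5 8 9 3 / 3 9 5 1 7 8 6 4 2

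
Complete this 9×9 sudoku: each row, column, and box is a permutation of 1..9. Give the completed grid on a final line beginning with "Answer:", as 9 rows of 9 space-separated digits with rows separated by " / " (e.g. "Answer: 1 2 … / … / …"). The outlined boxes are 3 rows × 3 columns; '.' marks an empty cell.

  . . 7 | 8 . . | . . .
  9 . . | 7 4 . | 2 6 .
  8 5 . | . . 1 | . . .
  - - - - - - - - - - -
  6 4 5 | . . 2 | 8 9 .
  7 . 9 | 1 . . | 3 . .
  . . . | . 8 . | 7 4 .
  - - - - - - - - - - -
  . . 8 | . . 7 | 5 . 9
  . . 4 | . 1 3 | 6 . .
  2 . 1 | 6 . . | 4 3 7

Step 1. [r2c6∈{5}] r2c6 is down to just 5, so r2c6=5.
Step 2. [r2c3∈{3}] only 3 remains possible at r2c3. So r2c3=3.
Step 3. [r1c7∈{1,9}] 1 has one home in col 7: r1c7. So r1c7=1.
Step 4. [r7c5∈{2}] nothing but 2 survives at r7c5, so r7c5=2.
Step 5. [r6c3∈{2}] nothing but 2 survives at r6c3, so r6c3=2.
Step 6. [r6c1∈{1,3}] 1 has one home in col 1: r6c1. So r6c1=1.
Step 7. [r9c5∈{5,9}] 5 has one home in row 9: r9c5 ⇒ r9c5=5.
Step 8. [r5c5∈{6}] r5c5's peers cover all but 6 ⇒ r5c5=6.
Step 9. [r8c4∈{9}] r8c4 is down to just 9. So r8c4=9.
Step 10. [r4c4∈{3}] r4c4's peers cover all but 3, so r4c4=3.
Step 11. [r1c6∈{6,9}] 6 has one home in col 6: r1c6. So r1c6=6.
Step 12. [r3c9∈{3,4}] in row 3, 4 fits only at r3c9, so r3c9=4.
Step 13. [r1c8∈{5}] nothing but 5 survives at r1c8, so r1c8=5.
Step 14. [r1c5∈{3,9}] across row 1, 9 lands solely at r1c5 ⇒ r1c5=9.
Step 15. [r5c8∈{2}] nothing but 2 survives at r5c8 ⇒ r5c8=2.
Step 16. [r8c8∈{8}] nothing but 8 survives at r8c8 ⇒ r8c8=8.
Step 17. [r6c9∈{5,6}] in row 6, 6 fits only at r6c9 ⇒ r6c9=6.
Step 18. [r7c2∈{3,6}] 6 has one home in row 7: r7c2, so r7c2=6.
Step 19. [r3c8∈{7}] r3c8 is down to just 7. So r3c8=7.
Step 20. [r6c6∈{9}] nothing but 9 survives at r6c6 ⇒ r6c6=9.
Step 21. [r7c1∈{3}] r7c1 has the single candidate 3. So r7c1=3.
Step 22. [r3c7∈{9}] r3c7 has the single candidate 9 ⇒ r3c7=9.
Step 23. [r9c2∈{9}] nothing but 9 survives at r9c2. So r9c2=9.
Step 24. [r2c2∈{1}] only 1 remains possible at r2c2 ⇒ r2c2=1.
Step 25. [r4c5∈{7}] r4c5 has the single candidate 7 ⇒ r4c5=7.
Step 26. [r4c9∈{1}] only 1 remains possible at r4c9, so r4c9=1.
Step 27. [r5c9∈{5}] nothing but 5 survives at r5c9 ⇒ r5c9=5.
Step 28. [r7c4∈{4}] r7c4's peers cover all but 4, so r7c4=4.
Step 29. [r5c6∈{4}] r5c6's peers cover all but 4, so r5c6=4.
Step 30. [r3c4∈{2}] only 2 remains possible at r3c4, so r3c4=2.
Step 31. [r7c8∈{1}] only 1 remains possible at r7c8 ⇒ r7c8=1.
Step 32. [r3c5∈{3}] nothing but 3 survives at r3c5 ⇒ r3c5=3.
Step 33. [r1c1∈{4}] r1c1's peers cover all but 4. So r1c1=4.
Step 34. [r3c3∈{6}] nothing but 6 survives at r3c3. So r3c3=6.
Step 35. [r6c4∈{5}] r6c4 is down to just 5. So r6c4=5.
Step 36. [r8c2∈{7}] r8c2's peers cover all but 7. So r8c2=7.
Step 37. [r1c9∈{3}] only 3 remains possible at r1c9, so r1c9=3.
Step 38. [r2c9∈{8}] r2c9's peers cover all but 8, so r2c9=8.
Step 39. [r8c9∈{2}] r8c9 is down to just 2. So r8c9=2.
Step 40. [r6c2∈{3}] nothing but 3 survives at r6c2 ⇒ r6c2=3.
Step 41. [r8c1∈{5}] only 5 remains possible at r8c1. So r8c1=5.
Step 42. [r5c2∈{8}] only 8 remains possible at r5c2. So r5c2=8.
Step 43. [r9c6∈{8}] r9c6's peers cover all but 8 ⇒ r9c6=8.
Step 44. [r1c2∈{2}] only 2 remains possible at r1c2. So r1c2=2.

Answer: 4 2 7 8 9 6 1 5 3 / 9 1 3 7 4 5 2 6 8 / 8 5 6 2 3 1 9 7 4 / 6 4 5 3 7 2 8 9 1 / 7 8 9 1 6 4 3 2 5 / 1 3 2 5 8 9 7 4 6 / 3 6 8 4 2 7 5 1 9 / 5 7 4 9 1 3 6 8 2 / 2 9 1 6 5 8 4 3 7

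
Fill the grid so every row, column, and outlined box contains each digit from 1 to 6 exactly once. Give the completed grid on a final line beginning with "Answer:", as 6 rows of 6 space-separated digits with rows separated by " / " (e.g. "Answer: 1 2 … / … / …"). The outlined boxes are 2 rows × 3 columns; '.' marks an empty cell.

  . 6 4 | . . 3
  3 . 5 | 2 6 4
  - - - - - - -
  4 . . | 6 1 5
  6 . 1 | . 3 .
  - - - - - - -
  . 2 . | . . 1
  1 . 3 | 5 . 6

Step 1. [r5c5∈{4}] r5c5 is down to just 4 ⇒ r5c5=4.
Step 2. [r3c2∈{3}] r3c2 has the single candidate 3 ⇒ r3c2=3.
Step 3. [r6c5∈{2}] nothing but 2 survives at r6c5 ⇒ r6c5=2.
Step 4. [r5c1∈{5}] nothing but 5 survives at r5c1 ⇒ r5c1=5.
Step 5. [r5c3∈{6}] r5c3 has the single candidate 6 ⇒ r5c3=6.
Step 6. [r4c4∈{4}] only 4 remains possible at r4c4 ⇒ r4c4=4.
Step 7. [r1c4∈{1}] nothing but 1 survives at r1c4, so r1c4=1.
Step 8. [r5c4∈{3}] nothing but 3 survives at r5c4, so r5c4=3.
Step 9. [r1c5∈{5}] r1c5 has the single candidate 5 ⇒ r1c5=5.
Step 10. [r2c2∈{1}] r2c2's peers cover all but 1 ⇒ r2c2=1.
Step 11. [r3c3∈{2}] nothing but 2 survives at r3c3. So r3c3=2.
Step 12. [r6c2∈{4}] nothing but 4 survives at r6c2. So r6c2=4.
Step 13. [r4c2∈{5}] r4c2 has the single candidate 5 ⇒ r4c2=5.
Step 14. [r1c1∈{2}] r1c1 is down to just 2 ⇒ r1c1=2.
Step 15. [r4c6∈{2}] only 2 remains possible at r4c6. So r4c6=2.

Answer: 2 6 4 1 5 3 / 3 1 5 2 6 4 / 4 3 2 6 1 5 / 6 5 1 4 3 2 / 5 2 6 3 4 1 / 1 4 3 5 2 6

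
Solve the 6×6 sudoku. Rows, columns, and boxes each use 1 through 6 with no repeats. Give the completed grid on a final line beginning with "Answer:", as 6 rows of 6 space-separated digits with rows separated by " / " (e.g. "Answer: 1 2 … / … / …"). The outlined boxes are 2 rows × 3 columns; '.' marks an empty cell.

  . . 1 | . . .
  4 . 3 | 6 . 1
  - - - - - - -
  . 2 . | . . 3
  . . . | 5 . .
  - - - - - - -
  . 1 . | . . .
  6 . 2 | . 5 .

Step 1. [r6c6∈{4}] r6c6's peers cover all but 4, so r6c6=4.
Step 2. [r2c5∈{2}] nothing but 2 survives at r2c5 ⇒ r2c5=2.
Step 3. [r4c2∈{3,4,6}] across col 2, 4 lands solely at r4c2. So r4c2=4.
Step 4. [r4c3∈{6}] r4c3 is down to just 6. So r4c3=6.
Step 5. [r4c5∈{1}] r4c5's peers cover all but 1. So r4c5=1.
Step 6. [r5c4∈{2,3}] across col 4, 2 lands solely at r5c4. So r5c4=2.
Step 7. [r2c2∈{5}] only 5 remains possible at r2c2 ⇒ r2c2=5.
Step 8. [r3c4∈{4}] only 4 remains possible at r3c4, so r3c4=4.
Step 9. [r6c2∈{3}] nothing but 3 survives at r6c2, so r6c2=3.
Step 10. [r3c3∈{5}] only 5 remains possible at r3c3 ⇒ r3c3=5.
Step 11. [r5c5∈{3,6}] r5c5 is the only open cell in row 5 admitting 3, so r5c5=3.
Step 12. [r1c2∈{6}] nothing but 6 survives at r1c2. So r1c2=6.
Step 13. [r4c6∈{2}] r4c6 is down to just 2, so r4c6=2.
Step 14. [r1c1∈{2}] nothing but 2 survives at r1c1, so r1c1=2.
Step 15. [r4c1∈{3}] nothing but 3 survives at r4c1, so r4c1=3.
Step 16. [r5c1∈{5}] nothing but 5 survives at r5c1 ⇒ r5c1=5.
Step 17. [r3c1∈{1}] nothing but 1 survives at r3c1 ⇒ r3c1=1.
Step 18. [r1c6∈{5}] nothing but 5 survives at r1c6 ⇒ r1c6=5.
Step 19. [r1c4∈{3}] r1c4 has the single candidate 3. So r1c4=3.
Step 20. [r5c3∈{4}] nothing but 4 survives at r5c3 ⇒ r5c3=4.
Step 21. [r5c6∈{6}] r5c6 is down to just 6. So r5c6=6.
Step 22. [r1c5∈{4}] nothing but 4 survives at r1c5, so r1c5=4.
Step 23. [r6c4∈{1}] only 1 remains possible at r6c4, so r6c4=1.
Step 24. [r3c5∈{6}] r3c5 has the single candidate 6. So r3c5=6.

Answer: 2 6 1 3 4 5 / 4 5 3 6 2 1 / 1 2 5 4 6 3 / 3 4 6 5 1 2 / 5 1 4 2 3 6 / 6 3 2 1 5 4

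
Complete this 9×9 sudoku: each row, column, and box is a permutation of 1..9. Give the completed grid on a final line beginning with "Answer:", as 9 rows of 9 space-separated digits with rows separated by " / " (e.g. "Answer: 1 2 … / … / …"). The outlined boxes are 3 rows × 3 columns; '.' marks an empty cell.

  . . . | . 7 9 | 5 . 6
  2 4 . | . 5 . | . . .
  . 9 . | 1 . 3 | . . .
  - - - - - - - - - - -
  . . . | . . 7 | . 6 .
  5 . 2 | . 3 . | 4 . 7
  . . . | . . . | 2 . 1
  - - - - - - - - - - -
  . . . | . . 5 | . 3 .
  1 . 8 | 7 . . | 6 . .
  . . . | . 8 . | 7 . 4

Step 1. [r3c7∈{8}] nothing but 8 survives at r3c7 ⇒ r3c7=8.
Step 2. [r8c2∈{2,3,5}] row 8 places 3 nowhere but r8c2 ⇒ r8c2=3.
Step 3. [r3c9∈{2}] r3c9 has the single candidate 2, so r3c9=2.
Step 4. [r1c4∈{2,4,8}] r1c4 is the only open cell in row 1 admitting 2. So r1c4=2.
Step 5. [r3c5∈{4,6}] in box 2, 4 fits only at r3c5 ⇒ r3c5=4.
Step 6. [r9c2∈{2,5,6}] r9c2 is the only open cell in col 2 admitting 5. So r9c2=5.
Step 7. [r4c5∈{1,2,9}] r4c5 is the only open cell in row 4 admitting 2, so r4c5=2.
Step 8. [r8c5∈{9}] r8c5 is down to just 9 ⇒ r8c5=9.
Step 9. [r6c5∈{6}] r6c5 has the single candidate 6. So r6c5=6.
Step 10. [r8c6∈{2,4}] in row 8, 4 fits only at r8c6 ⇒ r8c6=4.
Step 11. [r6c6∈{8}] only 8 remains possible at r6c6, so r6c6=8.
Step 12. [r7c4∈{6}] only 6 remains possible at r7c4, so r7c4=6.
Step 13. [r5c8∈{8,9}] r5c8 is the only open cell in col 8 admitting 8, so r5c8=8.
Step 14. [r3c8∈{7}] only 7 remains possible at r3c8, so r3c8=7.
Step 15. [r2c3∈{1,3,6,7}] row 2 places 7 nowhere but r2c3 ⇒ r2c3=7.
Step 16. [r5c4∈{9}] r5c4's peers cover all but 9. So r5c4=9.
Step 17. [r9c6∈{1,2}] r9c6 is the only open cell in col 6 admitting 2 ⇒ r9c6=2.
Step 18. [r9c8∈{1,9}] in row 9, 1 fits only at r9c8 ⇒ r9c8=1.
Step 19. [r7c7∈{9}] r7c7's peers cover all but 9, so r7c7=9.
Step 20. [r4c7∈{3}] only 3 remains possible at r4c7, so r4c7=3.
Step 21. [r7c3∈{4}] only 4 remains possible at r7c3, so r7c3=4.
Step 22. [r2c8∈{9}] r2c8 is down to just 9. So r2c8=9.
Step 23. [r4c9∈{5,9}] col 9 places 9 nowhere but r4c9, so r4c9=9.
Step 24. [r4c3∈{1}] r4c3 has the single candidate 1 ⇒ r4c3=1.
Step 25. [r6c8∈{5}] nothing but 5 survives at r6c8. So r6c8=5.
Step 26. [r6c4∈{4}] r6c4's peers cover all but 4, so r6c4=4.
Step 27. [r7c1∈{7}] r7c1 is down to just 7 ⇒ r7c1=7.
Step 28. [r3c1∈{6}] nothing but 6 survives at r3c1, so r3c1=6.
Step 29. [r9c1∈{9}] r9c1 has the single candidate 9, so r9c1=9.
Step 30. [r4c2∈{8}] r4c2's peers cover all but 8, so r4c2=8.
Step 31. [r6c1∈{3}] r6c1 is down to just 3 ⇒ r6c1=3.
Step 32. [r7c9∈{8}] r7c9 has the single candidate 8. So r7c9=8.
Step 33. [r8c9∈{5}] r8c9 has the single candidate 5 ⇒ r8c9=5.
Step 34. [r2c6∈{6}] nothing but 6 survives at r2c6 ⇒ r2c6=6.
Step 35. [r4c1∈{4}] r4c1 has the single candidate 4, so r4c1=4.
Step 36. [r2c4∈{8}] r2c4 has the single candidate 8. So r2c4=8.
Step 37. [r3c3∈{5}] r3c3 has the single candidate 5. So r3c3=5.
Step 38. [r6c3∈{9}] r6c3's peers cover all but 9, so r6c3=9.
Step 39. [r2c9∈{3}] r2c9's peers cover all but 3 ⇒ r2c9=3.
Step 40. [r4c4∈{5}] r4c4 has the single candidate 5 ⇒ r4c4=5.
Step 41. [r5c2∈{6}] r5c2 has the single candidate 6 ⇒ r5c2=6.
Step 42. [r1c2∈{1}] nothing but 1 survives at r1c2. So r1c2=1.
Step 43. [r5c6∈{1}] nothing but 1 survives at r5c6 ⇒ r5c6=1.
Step 44. [r2c7∈{1}] only 1 remains possible at r2c7, so r2c7=1.
Step 45. [r6c2∈{7}] r6c2 has the single candidate 7 ⇒ r6c2=7.
Step 46. [r1c3∈{3}] nothing but 3 survives at r1c3 ⇒ r1c3=3.
Step 47. [r9c4∈{3}] nothing but 3 survives at r9c4, so r9c4=3.
Step 48. [r1c8∈{4}] only 4 remains possible at r1c8. So r1c8=4.
Step 49. [r7c2∈{2}] only 2 remains possible at r7c2 ⇒ r7c2=2.
Step 50. [r9c3∈{6}] r9c3 has the single candidate 6. So r9c3=6.
Step 51. [r7c5∈{1}] r7c5 is down to just 1, so r7c5=1.
Step 52. [r8c8∈{2}] r8c8 has the single candidate 2. So r8c8=2.
Step 53. [r1c1∈{8}] r1c1 has the single candidate 8 ⇒ r1c1=8.

Answer: 8 1 3 2 7 9 5 4 6 / 2 4 7 8 5 6 1 9 3 / 6 9 5 1 4 3 8 7 2 / 4 8 1 5 2 7 3 6 9 / 5 6 2 9 3 1 4 8 7 / 3 7 9 4 6 8 2 5 1 / 7 2 4 6 1 5 9 3 8 / 1 3 8 7 9 4 6 2 5 / 9 5 6 3 8 2 7 1 4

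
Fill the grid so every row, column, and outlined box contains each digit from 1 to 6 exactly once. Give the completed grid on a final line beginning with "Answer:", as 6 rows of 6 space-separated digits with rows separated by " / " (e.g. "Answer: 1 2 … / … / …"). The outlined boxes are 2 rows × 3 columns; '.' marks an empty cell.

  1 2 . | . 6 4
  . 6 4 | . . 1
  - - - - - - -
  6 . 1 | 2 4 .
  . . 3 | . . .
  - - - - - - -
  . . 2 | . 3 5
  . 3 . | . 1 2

Step 1. [r5c1∈{4}] nothing but 4 survives at r5c1 ⇒ r5c1=4.
Step 2. [r4c5∈{5}] nothing but 5 survives at r4c5 ⇒ r4c5=5.
Step 3. [r1c3∈{5}] r1c3's peers cover all but 5 ⇒ r1c3=5.
Step 4. [r5c4∈{6}] r5c4 has the single candidate 6. So r5c4=6.
Step 5. [r2c1∈{3}] r2c1's peers cover all but 3. So r2c1=3.
Step 6. [r2c5∈{2}] r2c5 is down to just 2. So r2c5=2.
Step 7. [r3c6∈{3}] r3c6 has the single candidate 3, so r3c6=3.
Step 8. [r2c4∈{5}] only 5 remains possible at r2c4, so r2c4=5.
Step 9. [r1c4∈{3}] nothing but 3 survives at r1c4 ⇒ r1c4=3.
Step 10. [r6c1∈{5}] r6c1 has the single candidate 5 ⇒ r6c1=5.
Step 11. [r4c1∈{2}] nothing but 2 survives at r4c1. So r4c1=2.
Step 12. [r4c2∈{4}] only 4 remains possible at r4c2, so r4c2=4.
Step 13. [r4c6∈{6}] r4c6 has the single candidate 6 ⇒ r4c6=6.
Step 14. [r6c3∈{6}] nothing but 6 survives at r6c3. So r6c3=6.
Step 15. [r3c2∈{5}] r3c2's peers cover all but 5. So r3c2=5.
Step 16. [r5c2∈{1}] r5c2 has the single candidate 1 ⇒ r5c2=1.
Step 17. [r4c4∈{1}] r4c4 has the single candidate 1 ⇒ r4c4=1.
Step 18. [r6c4∈{4}] only 4 remains possible at r6c4. So r6c4=4.

Answer: 1 2 5 3 6 4 / 3 6 4 5 2 1 / 6 5 1 2 4 3 / 2 4 3 1 5 6 / 4 1 2 6 3 5 / 5 3 6 4 1 2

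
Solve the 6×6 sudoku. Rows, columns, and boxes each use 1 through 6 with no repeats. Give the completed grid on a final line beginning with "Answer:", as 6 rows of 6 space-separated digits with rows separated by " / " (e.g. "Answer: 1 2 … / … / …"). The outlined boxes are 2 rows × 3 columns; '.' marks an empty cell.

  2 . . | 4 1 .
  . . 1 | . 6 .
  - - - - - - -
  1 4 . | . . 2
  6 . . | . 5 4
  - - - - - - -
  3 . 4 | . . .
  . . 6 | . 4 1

Step 1. [r6c4∈{2,3,5}] across row 6, 3 lands solely at r6c4 ⇒ r6c4=3.
Step 2. [r6c2∈{2,5}] across row 6, 2 lands solely at r6c2 ⇒ r6c2=2.
Step 3. [r4c2∈{3}] r4c2's peers cover all but 3. So r4c2=3.
Step 4. [r2c2∈{5}] r2c2 is down to just 5. So r2c2=5.
Step 5. [r5c4∈{2,5,6}] 5 has one home in col 4: r5c4, so r5c4=5.
Step 6. [r2c6∈{3}] only 3 remains possible at r2c6, so r2c6=3.
Step 7. [r6c1∈{5}] r6c1 is down to just 5 ⇒ r6c1=5.
Step 8. [r2c4∈{2}] r2c4 has the single candidate 2, so r2c4=2.
Step 9. [r5c2∈{1}] r5c2 is down to just 1, so r5c2=1.
Step 10. [r4c4∈{1}] r4c4 is down to just 1. So r4c4=1.
Step 11. [r3c3∈{5}] nothing but 5 survives at r3c3, so r3c3=5.
Step 12. [r1c3∈{3}] r1c3 has the single candidate 3, so r1c3=3.
Step 13. [r2c1∈{4}] nothing but 4 survives at r2c1, so r2c1=4.
Step 14. [r1c6∈{5}] nothing but 5 survives at r1c6, so r1c6=5.
Step 15. [r5c5∈{2}] r5c5's peers cover all but 2 ⇒ r5c5=2.
Step 16. [r1c2∈{6}] r1c2 is down to just 6. So r1c2=6.
Step 17. [r4c3∈{2}] r4c3's peers cover all but 2. So r4c3=2.
Step 18. [r3c5∈{3}] r3c5 has the single candidate 3, so r3c5=3.
Step 19. [r5c6∈{6}] r5c6's peers cover all but 6. So r5c6=6.
Step 20. [r3c4∈{6}] r3c4's peers cover all but 6, so r3c4=6.

Answer: 2 6 3 4 1 5 / 4 5 1 2 6 3 / 1 4 5 6 3 2 / 6 3 2 1 5 4 / 3 1 4 5 2 6 / 5 2 6 3 4 1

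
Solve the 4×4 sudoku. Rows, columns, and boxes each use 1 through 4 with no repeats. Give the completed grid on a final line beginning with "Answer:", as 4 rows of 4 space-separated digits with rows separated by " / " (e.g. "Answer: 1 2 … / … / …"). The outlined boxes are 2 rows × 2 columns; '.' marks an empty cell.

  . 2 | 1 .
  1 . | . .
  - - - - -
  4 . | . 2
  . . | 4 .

Step 1. [r3c3∈{3}] only 3 remains possible at r3c3. So r3c3=3.
Step 2. [r1c1∈{3}] only 3 remains possible at r1c1. So r1c1=3.
Step 3. [r4c2∈{1,3}] in row 4, 3 fits only at r4c2 ⇒ r4c2=3.
Step 4. [r2c2∈{4}] r2c2 is down to just 4 ⇒ r2c2=4.
Step 5. [r2c3∈{2}] r2c3 is down to just 2 ⇒ r2c3=2.
Step 6. [r4c1∈{2}] only 2 remains possible at r4c1. So r4c1=2.
Step 7. [r4c4∈{1}] only 1 remains possible at r4c4 ⇒ r4c4=1.
Step 8. [r3c2∈{1}] r3c2 has the single candidate 1. So r3c2=1.
Step 9. [r1c4∈{4}] nothing but 4 survives at r1c4 ⇒ r1c4=4.
Step 10. [r2c4∈{3}] r2c4 is down to just 3, so r2c4=3.

Answer: 3 2 1 4 / 1 4 2 3 / 4 1 3 2 / 2 3 4 1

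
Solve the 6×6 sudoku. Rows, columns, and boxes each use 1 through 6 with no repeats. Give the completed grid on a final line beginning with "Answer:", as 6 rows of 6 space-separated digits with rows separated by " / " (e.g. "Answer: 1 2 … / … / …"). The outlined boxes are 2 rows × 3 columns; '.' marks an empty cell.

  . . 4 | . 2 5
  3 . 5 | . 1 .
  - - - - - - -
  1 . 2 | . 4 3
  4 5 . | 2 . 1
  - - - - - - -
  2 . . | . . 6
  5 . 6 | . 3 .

Step 1. [r5c3∈{1,3}] col 3 places 1 nowhere but r5c3. So r5c3=1.
Step 2. [r3c2∈{6}] only 6 remains possible at r3c2, so r3c2=6.
Step 3. [r6c2∈{4}] nothing but 4 survives at r6c2, so r6c2=4.
Step 4. [r2c4∈{4,6}] row 2 places 6 nowhere but r2c4, so r2c4=6.
Step 5. [r5c4∈{4,5}] in row 5, 4 fits only at r5c4 ⇒ r5c4=4.
Step 6. [r1c1∈{6}] only 6 remains possible at r1c1 ⇒ r1c1=6.
Step 7. [r4c3∈{3}] nothing but 3 survives at r4c3, so r4c3=3.
Step 8. [r6c4∈{1}] only 1 remains possible at r6c4. So r6c4=1.
Step 9. [r5c5∈{5}] only 5 remains possible at r5c5, so r5c5=5.
Step 10. [r2c6∈{4}] only 4 remains possible at r2c6 ⇒ r2c6=4.
Step 11. [r5c2∈{3}] nothing but 3 survives at r5c2. So r5c2=3.
Step 12. [r2c2∈{2}] r2c2 has the single candidate 2, so r2c2=2.
Step 13. [r6c6∈{2}] r6c6 has the single candidate 2 ⇒ r6c6=2.
Step 14. [r1c4∈{3}] r1c4 is down to just 3. So r1c4=3.
Step 15. [r1c2∈{1}] only 1 remains possible at r1c2, so r1c2=1.
Step 16. [r3c4∈{5}] only 5 remains possible at r3c4, so r3c4=5.
Step 17. [r4c5∈{6}] r4c5 is down to just 6. So r4c5=6.

Answer: 6 1 4 3 2 5 / 3 2 5 6 1 4 / 1 6 2 5 4 3 / 4 5 3 2 6 1 / 2 3 1 4 5 6 / 5 4 6 1 3 2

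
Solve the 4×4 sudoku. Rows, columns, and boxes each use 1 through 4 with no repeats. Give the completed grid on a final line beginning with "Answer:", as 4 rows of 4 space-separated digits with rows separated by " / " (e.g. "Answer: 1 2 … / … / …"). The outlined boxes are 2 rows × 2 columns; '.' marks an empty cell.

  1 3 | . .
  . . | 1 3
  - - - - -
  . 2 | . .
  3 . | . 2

Step 1. [r3c1∈{4}] only 4 remains possible at r3c1 ⇒ r3c1=4.
Step 2. [r1c3∈{2,4}] r1c3 is the only open cell in row 1 admitting 2 ⇒ r1c3=2.
Step 3. [r3c3∈{3}] only 3 remains possible at r3c3 ⇒ r3c3=3.
Step 4. [r3c4∈{1}] nothing but 1 survives at r3c4, so r3c4=1.
Step 5. [r2c1∈{2}] only 2 remains possible at r2c1 ⇒ r2c1=2.
Step 6. [r4c2∈{1}] r4c2 has the single candidate 1. So r4c2=1.
Step 7. [r2c2∈{4}] only 4 remains possible at r2c2, so r2c2=4.
Step 8. [r4c3∈{4}] r4c3's peers cover all but 4 ⇒ r4c3=4.
Step 9. [r1c4∈{4}] r1c4's peers cover all but 4 ⇒ r1c4=4.

Answer: 1 3 2 4 / 2 4 1 3 / 4 2 3 1 / 3 1 4 2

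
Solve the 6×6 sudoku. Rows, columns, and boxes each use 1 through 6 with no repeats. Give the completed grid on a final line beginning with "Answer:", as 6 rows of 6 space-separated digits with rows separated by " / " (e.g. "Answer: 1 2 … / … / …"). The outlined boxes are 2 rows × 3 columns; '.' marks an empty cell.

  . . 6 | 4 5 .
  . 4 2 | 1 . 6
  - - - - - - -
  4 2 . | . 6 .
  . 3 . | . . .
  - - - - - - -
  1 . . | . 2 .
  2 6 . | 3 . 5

Step 1. [r5c6∈{4}] r5c6 has the single candidate 4, so r5c6=4.
Step 2. [r1c1∈{3}] r1c1's peers cover all but 3. So r1c1=3.
Step 3. [r4c4∈{2,5}] 2 has one home in col 4: r4c4, so r4c4=2.
Step 4. [r4c6∈{1}] r4c6 has the single candidate 1, so r4c6=1.
Step 5. [r4c3∈{5}] nothing but 5 survives at r4c3 ⇒ r4c3=5.
Step 6. [r2c5∈{3}] r2c5 is down to just 3, so r2c5=3.
Step 7. [r6c3∈{4}] r6c3's peers cover all but 4. So r6c3=4.
Step 8. [r2c1∈{5}] r2c1's peers cover all but 5. So r2c1=5.
Step 9. [r4c5∈{4}] only 4 remains possible at r4c5. So r4c5=4.
Step 10. [r5c2∈{5}] r5c2 has the single candidate 5. So r5c2=5.
Step 11. [r5c4∈{6}] r5c4 has the single candidate 6, so r5c4=6.
Step 12. [r1c2∈{1}] r1c2 has the single candidate 1 ⇒ r1c2=1.
Step 13. [r3c4∈{5}] r3c4's peers cover all but 5. So r3c4=5.
Step 14. [r6c5∈{1}] r6c5 has the single candidate 1. So r6c5=1.
Step 15. [r3c6∈{3}] r3c6's peers cover all but 3. So r3c6=3.
Step 16. [r1c6∈{2}] r1c6's peers cover all but 2, so r1c6=2.
Step 17. [r4c1∈{6}] r4c1's peers cover all but 6. So r4c1=6.
Step 18. [r5c3∈{3}] only 3 remains possible at r5c3, so r5c3=3.
Step 19. [r3c3∈{1}] r3c3 has the single candidate 1. So r3c3=1.

Answer: 3 1 6 4 5 2 / 5 4 2 1 3 6 / 4 2 1 5 6 3 / 6 3 5 2 4 1 / 1 5 3 6 2 4 / 2 6 4 3 1 5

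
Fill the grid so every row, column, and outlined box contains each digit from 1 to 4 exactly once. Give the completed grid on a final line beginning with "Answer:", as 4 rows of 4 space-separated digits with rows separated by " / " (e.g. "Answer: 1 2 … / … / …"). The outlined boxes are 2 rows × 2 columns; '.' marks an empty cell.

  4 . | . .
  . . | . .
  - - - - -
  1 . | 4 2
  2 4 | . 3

Step 1. [r1c4∈{1}] only 1 remains possible at r1c4, so r1c4=1.
Step 2. [r2c1∈{3}] nothing but 3 survives at r2c1 ⇒ r2c1=3.
Step 3. [r2c3∈{2}] r2c3 is down to just 2, so r2c3=2.
Step 4. [r4c3∈{1}] r4c3 has the single candidate 1. So r4c3=1.
Step 5. [r2c4∈{4}] r2c4's peers cover all but 4, so r2c4=4.
Step 6. [r1c3∈{3}] r1c3 is down to just 3, so r1c3=3.
Step 7. [r1c2∈{2}] r1c2 is down to just 2. So r1c2=2.
Step 8. [r2c2∈{1}] r2c2 is down to just 1. So r2c2=1.
Step 9. [r3c2∈{3}] r3c2's peers cover all but 3 ⇒ r3c2=3.

Answer: 4 2 3 1 / 3 1 2 4 / 1 3 4 2 / 2 4 1 3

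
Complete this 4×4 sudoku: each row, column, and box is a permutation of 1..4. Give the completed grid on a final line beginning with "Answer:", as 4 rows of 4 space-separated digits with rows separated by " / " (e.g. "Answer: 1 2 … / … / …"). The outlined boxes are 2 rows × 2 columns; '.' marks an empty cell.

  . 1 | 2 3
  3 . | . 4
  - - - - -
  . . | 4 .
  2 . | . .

Step 1. [r4c4∈{1}] r4c4 has the single candidate 1 ⇒ r4c4=1.
Step 2. [r4c2∈{3,4}] 4 has one home in row 4: r4c2 ⇒ r4c2=4.
Step 3. [r3c1∈{1}] r3c1's peers cover all but 1, so r3c1=1.
Step 4. [r1c1∈{4}] nothing but 4 survives at r1c1 ⇒ r1c1=4.
Step 5. [r4c3∈{3}] nothing but 3 survives at r4c3. So r4c3=3.
Step 6. [r3c4∈{2}] only 2 remains possible at r3c4. So r3c4=2.
Step 7. [r2c3∈{1}] r2c3 has the single candidate 1 ⇒ r2c3=1.
Step 8. [r3c2∈{3}] r3c2's peers cover all but 3 ⇒ r3c2=3.
Step 9. [r2c2∈{2}] r2c2's peers cover all but 2. So r2c2=2.

Answer: 4 1 2 3 / 3 2 1 4 / 1 3 4 2 / 2 4 3 1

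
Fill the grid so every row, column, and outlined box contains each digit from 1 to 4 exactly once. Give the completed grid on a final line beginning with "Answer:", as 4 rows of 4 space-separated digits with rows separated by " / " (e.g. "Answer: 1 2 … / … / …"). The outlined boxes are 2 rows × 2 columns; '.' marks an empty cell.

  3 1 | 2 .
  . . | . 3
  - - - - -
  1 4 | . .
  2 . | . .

Step 1. [r1c4∈{4}] only 4 remains possible at r1c4. So r1c4=4.
Step 2. [r4c3∈{1,3,4}] across row 4, 4 lands solely at r4c3, so r4c3=4.
Step 3. [r4c2∈{3}] r4c2 has the single candidate 3. So r4c2=3.
Step 4. [r2c1∈{4}] nothing but 4 survives at r2c1 ⇒ r2c1=4.
Step 5. [r4c4∈{1}] r4c4 has the single candidate 1, so r4c4=1.
Step 6. [r3c3∈{3}] r3c3 has the single candidate 3. So r3c3=3.
Step 7. [r2c3∈{1}] r2c3's peers cover all but 1 ⇒ r2c3=1.
Step 8. [r2c2∈{2}] nothing but 2 survives at r2c2 ⇒ r2c2=2.
Step 9. [r3c4∈{2}] only 2 remains possible at r3c4 ⇒ r3c4=2.

Answer: 3 1 2 4 / 4 2 1 3 / 1 4 3 2 / 2 3 4 1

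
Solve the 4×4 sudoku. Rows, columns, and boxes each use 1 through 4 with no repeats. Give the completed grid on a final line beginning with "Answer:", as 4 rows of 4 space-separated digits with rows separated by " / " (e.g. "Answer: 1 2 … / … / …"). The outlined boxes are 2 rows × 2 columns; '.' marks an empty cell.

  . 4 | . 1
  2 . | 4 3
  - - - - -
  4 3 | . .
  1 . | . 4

Step 1. [r1c3∈{2}] r1c3's peers cover all but 2, so r1c3=2.
Step 2. [r3c4∈{2}] r3c4's peers cover all but 2, so r3c4=2.
Step 3. [r1c1∈{3}] nothing but 3 survives at r1c1. So r1c1=3.
Step 4. [r4c2∈{2}] r4c2's peers cover all but 2, so r4c2=2.
Step 5. [r2c2∈{1}] only 1 remains possible at r2c2, so r2c2=1.
Step 6. [r4c3∈{3}] r4c3's peers cover all but 3 ⇒ r4c3=3.
Step 7. [r3c3∈{1}] r3c3 has the single candidate 1 ⇒ r3c3=1.

Answer: 3 4 2 1 / 2 1 4 3 / 4 3 1 2 / 1 2 3 4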